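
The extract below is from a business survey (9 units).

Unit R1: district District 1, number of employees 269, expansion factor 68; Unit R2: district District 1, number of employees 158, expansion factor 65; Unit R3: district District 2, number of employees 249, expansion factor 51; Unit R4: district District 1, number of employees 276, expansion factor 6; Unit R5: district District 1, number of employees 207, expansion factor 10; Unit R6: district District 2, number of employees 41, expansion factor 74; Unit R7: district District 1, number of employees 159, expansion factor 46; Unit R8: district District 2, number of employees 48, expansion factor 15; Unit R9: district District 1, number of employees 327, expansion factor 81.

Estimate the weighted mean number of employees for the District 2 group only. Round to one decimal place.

District 2 rows: R3, R6, R8
Weighted sum = 16453
Sum of weights = 140
Weighted mean = 16453 / 140 = 117.52143

117.5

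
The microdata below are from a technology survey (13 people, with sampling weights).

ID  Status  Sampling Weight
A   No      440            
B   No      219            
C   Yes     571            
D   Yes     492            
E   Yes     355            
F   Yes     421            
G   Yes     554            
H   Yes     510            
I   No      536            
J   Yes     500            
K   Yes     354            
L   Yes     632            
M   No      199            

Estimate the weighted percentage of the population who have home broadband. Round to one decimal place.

Sum of weights for 'Yes' = 571 + 492 + 355 + 421 + 554 + 510 + 500 + 354 + 632 = 4389
Total weight = 5783
Weighted proportion = 4389 / 5783 = 0.75894864 → 75.894864%

75.9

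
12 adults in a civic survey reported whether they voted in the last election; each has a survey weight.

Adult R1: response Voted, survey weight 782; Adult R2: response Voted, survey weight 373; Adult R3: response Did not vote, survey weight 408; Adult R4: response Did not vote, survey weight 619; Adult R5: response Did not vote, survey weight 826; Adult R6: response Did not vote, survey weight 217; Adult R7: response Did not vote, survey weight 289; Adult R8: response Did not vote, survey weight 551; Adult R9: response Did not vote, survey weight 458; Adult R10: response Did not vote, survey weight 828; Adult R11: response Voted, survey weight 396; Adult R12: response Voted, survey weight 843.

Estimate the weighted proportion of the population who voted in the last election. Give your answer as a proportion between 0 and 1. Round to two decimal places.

0.36

Sum of weights for 'Voted' = 782 + 373 + 396 + 843 = 2394
Total weight = 782 + 373 + 408 + 619 + 826 + 217 + 289 + 551 + 458 + 828 + 396 + 843 = 6590
Weighted proportion = 2394 / 6590 = 0.36327769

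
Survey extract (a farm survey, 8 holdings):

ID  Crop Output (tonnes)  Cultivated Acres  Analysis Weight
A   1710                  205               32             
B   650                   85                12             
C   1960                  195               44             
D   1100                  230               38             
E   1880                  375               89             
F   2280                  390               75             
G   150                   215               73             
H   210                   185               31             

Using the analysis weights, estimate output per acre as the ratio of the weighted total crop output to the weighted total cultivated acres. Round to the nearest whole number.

Σ wᵢ·y = 1710×32 + 650×12 + 1960×44 + 1100×38 + 1880×89 + 2280×75 + 150×73 + 210×31
  = 546340
Σ wᵢ·x = 205×32 + 85×12 + 195×44 + 230×38 + 375×89 + 390×75 + 215×73 + 185×31
  = 6560 + 1020 + 8580 + 8740 + 33375 + 29250 + 15695 + 5735 = 108955
Ratio = 546340 / 108955 = 5.0143637

5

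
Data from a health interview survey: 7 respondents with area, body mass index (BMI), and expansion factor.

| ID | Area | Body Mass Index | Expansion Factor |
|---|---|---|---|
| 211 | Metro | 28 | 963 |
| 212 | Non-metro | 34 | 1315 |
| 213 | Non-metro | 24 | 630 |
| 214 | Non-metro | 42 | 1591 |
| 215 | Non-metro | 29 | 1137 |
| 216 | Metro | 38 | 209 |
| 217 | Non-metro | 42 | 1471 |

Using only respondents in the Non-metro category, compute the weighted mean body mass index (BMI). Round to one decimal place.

Non-metro rows: 212, 213, 214, 215, 217
Weighted sum = 34×1315 + 24×630 + 42×1591 + 29×1137 + 42×1471
  = 44710 + 15120 + 66822 + 32973 + 61782 = 221407
Sum of weights = 1315 + 630 + 1591 + 1137 + 1471 = 6144
Weighted mean = 221407 / 6144 = 36.036296

36.0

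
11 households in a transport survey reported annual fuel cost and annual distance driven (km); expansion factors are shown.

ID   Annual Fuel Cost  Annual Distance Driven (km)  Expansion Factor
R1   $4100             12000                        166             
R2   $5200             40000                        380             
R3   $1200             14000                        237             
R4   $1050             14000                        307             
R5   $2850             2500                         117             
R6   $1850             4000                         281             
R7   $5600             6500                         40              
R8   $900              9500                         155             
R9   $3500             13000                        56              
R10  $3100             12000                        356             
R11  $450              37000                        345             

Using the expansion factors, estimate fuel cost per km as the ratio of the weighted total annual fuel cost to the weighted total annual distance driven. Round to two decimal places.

Σ wᵢ·y = 4100×166 + 5200×380 + 1200×237 + 1050×307 + 2850×117 + 1850×281 + 5600×40 + 900×155 + 3500×56 + 3100×356 + 450×345
  = 680600 + 1976000 + 284400 + 322350 + 333450 + 519850 + 224000 + 139500 + 196000 + 1103600 + 155250 = 5935000
Σ wᵢ·x = 45722000
Ratio = 5935000 / 45722000 = 0.12980622

0.13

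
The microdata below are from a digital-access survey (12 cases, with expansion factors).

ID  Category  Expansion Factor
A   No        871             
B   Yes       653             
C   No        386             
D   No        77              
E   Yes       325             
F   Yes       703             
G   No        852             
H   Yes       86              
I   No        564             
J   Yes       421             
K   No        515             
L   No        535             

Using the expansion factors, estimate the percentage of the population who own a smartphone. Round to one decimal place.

36.5

Sum of weights for 'Yes' = 653 + 325 + 703 + 86 + 421 = 2188
Total weight = 871 + 653 + 386 + 77 + 325 + 703 + 852 + 86 + 564 + 421 + 515 + 535 = 5988
Weighted proportion = 2188 / 5988 = 0.36539746 → 36.539746%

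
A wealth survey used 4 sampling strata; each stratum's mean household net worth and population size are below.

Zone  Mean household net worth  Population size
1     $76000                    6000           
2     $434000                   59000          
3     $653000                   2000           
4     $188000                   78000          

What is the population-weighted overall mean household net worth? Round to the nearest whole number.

Σ Nₕ·x̄ₕ = 76000×6000 + 434000×59000 + 653000×2000 + 188000×78000
  = 42032000000
Σ Nₕ = 6000 + 59000 + 2000 + 78000 = 145000
Overall mean = 42032000000 / 145000 = 289875.86

289876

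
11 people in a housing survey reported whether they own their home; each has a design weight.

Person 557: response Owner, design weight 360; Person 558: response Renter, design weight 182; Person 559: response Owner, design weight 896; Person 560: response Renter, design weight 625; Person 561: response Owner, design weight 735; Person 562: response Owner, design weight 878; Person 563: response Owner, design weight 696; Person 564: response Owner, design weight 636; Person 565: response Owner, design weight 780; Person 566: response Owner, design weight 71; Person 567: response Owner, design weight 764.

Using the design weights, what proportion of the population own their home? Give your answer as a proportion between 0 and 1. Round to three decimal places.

0.878

Sum of weights for 'Owner' = 360 + 896 + 735 + 878 + 696 + 636 + 780 + 71 + 764 = 5816
Total weight = 360 + 182 + 896 + 625 + 735 + 878 + 696 + 636 + 780 + 71 + 764 = 6623
Weighted proportion = 5816 / 6623 = 0.87815189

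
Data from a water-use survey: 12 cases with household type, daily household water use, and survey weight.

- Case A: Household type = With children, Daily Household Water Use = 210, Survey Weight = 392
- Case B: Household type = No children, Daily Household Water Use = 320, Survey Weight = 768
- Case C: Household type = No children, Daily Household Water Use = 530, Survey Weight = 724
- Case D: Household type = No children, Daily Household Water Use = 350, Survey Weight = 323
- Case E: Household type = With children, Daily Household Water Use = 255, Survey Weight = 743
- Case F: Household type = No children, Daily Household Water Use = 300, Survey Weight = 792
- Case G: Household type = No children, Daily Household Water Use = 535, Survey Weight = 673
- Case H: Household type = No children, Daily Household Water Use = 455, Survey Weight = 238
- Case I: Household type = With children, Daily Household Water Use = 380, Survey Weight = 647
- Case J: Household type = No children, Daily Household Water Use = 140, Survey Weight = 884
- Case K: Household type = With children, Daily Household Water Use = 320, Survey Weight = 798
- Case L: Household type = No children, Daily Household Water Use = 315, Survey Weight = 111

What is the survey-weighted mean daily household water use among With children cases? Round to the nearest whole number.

With children rows: A, E, I, K
Weighted sum = 210×392 + 255×743 + 380×647 + 320×798
  = 773005
Sum of weights = 392 + 743 + 647 + 798 = 2580
Weighted mean = 773005 / 2580 = 299.61434

300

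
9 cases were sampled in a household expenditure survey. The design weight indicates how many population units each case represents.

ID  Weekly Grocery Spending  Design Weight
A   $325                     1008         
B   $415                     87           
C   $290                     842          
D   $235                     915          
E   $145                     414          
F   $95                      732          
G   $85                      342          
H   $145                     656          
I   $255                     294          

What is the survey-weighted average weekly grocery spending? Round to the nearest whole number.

218

Weighted sum = 325×1008 + 415×87 + 290×842 + 235×915 + 145×414 + 95×732 + 85×342 + 145×656 + 255×294
  = 1151640
Sum of weights = 5290
Weighted mean = 1151640 / 5290 = 217.70132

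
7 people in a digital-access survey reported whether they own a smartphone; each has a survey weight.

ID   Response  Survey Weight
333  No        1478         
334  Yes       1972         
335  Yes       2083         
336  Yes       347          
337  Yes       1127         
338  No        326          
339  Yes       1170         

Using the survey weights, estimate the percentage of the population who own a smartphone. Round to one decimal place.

78.8

Sum of weights for 'Yes' = 1972 + 2083 + 347 + 1127 + 1170 = 6699
Total weight = 1478 + 1972 + 2083 + 347 + 1127 + 326 + 1170 = 8503
Weighted proportion = 6699 / 8503 = 0.78783959 → 78.783959%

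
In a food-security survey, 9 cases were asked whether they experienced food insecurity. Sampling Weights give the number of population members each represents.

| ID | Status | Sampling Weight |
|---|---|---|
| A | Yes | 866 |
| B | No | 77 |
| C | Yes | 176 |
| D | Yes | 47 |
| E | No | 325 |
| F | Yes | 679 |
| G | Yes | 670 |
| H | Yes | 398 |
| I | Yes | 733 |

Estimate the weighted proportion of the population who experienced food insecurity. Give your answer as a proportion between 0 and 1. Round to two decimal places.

0.90

Sum of weights for 'Yes' = 866 + 176 + 47 + 679 + 670 + 398 + 733 = 3569
Total weight = 866 + 77 + 176 + 47 + 325 + 679 + 670 + 398 + 733 = 3971
Weighted proportion = 3569 / 3971 = 0.89876605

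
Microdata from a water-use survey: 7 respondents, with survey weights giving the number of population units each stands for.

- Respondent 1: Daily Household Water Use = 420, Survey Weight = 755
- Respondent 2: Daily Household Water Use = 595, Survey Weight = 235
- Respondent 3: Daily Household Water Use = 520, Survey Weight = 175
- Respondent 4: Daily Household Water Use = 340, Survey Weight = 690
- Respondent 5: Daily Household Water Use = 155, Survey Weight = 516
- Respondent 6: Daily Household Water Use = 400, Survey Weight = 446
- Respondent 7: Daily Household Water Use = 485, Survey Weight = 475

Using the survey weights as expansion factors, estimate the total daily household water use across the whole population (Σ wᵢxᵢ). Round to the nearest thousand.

Weighted total = 420×755 + 595×235 + 520×175 + 340×690 + 155×516 + 400×446 + 485×475
  = 317100 + 139825 + 91000 + 234600 + 79980 + 178400 + 230375 = 1271280

1271000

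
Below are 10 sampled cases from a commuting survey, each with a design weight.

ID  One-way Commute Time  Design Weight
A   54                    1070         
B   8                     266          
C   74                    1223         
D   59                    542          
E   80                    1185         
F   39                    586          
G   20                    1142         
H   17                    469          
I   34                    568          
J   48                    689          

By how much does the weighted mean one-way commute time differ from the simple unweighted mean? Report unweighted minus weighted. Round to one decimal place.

-6.2

Unweighted sum = 54 + 8 + 74 + 59 + 80 + 39 + 20 + 17 + 34 + 48 = 433
Unweighted mean = 433 / 10 = 43.3
Weighted sum = 383239
Sum of weights = 1070 + 266 + 1223 + 542 + 1185 + 586 + 1142 + 469 + 568 + 689 = 7740
Weighted mean = 383239 / 7740 = 49.514083
Difference (unweighted minus weighted) = -6.2140827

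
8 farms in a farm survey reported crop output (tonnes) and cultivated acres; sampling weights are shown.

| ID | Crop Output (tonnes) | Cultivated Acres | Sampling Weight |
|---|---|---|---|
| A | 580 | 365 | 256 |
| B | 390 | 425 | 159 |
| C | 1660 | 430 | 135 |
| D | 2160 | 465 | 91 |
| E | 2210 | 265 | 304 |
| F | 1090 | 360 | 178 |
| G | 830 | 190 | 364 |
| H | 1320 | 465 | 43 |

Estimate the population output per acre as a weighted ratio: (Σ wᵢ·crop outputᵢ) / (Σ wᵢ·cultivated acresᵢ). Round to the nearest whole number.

Σ wᵢ·y = 1855890
Σ wᵢ·x = 365×256 + 425×159 + 430×135 + 465×91 + 265×304 + 360×178 + 190×364 + 465×43
  = 495175
Ratio = 1855890 / 495175 = 3.7479477

4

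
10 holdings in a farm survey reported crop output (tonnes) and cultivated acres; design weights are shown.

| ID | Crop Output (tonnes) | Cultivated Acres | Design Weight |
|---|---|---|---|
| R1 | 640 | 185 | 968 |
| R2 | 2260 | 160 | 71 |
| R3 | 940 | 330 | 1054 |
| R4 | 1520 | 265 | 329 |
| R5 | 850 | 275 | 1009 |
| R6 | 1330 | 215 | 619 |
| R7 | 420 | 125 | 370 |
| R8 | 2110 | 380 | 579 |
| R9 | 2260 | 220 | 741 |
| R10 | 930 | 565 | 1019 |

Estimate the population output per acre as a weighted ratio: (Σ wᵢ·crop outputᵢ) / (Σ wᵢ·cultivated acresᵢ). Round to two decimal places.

Σ wᵢ·y = 7951160
Σ wᵢ·x = 185×968 + 160×71 + 330×1054 + 265×329 + 275×1009 + 215×619 + 125×370 + 380×579 + 220×741 + 565×1019
  = 2041030
Ratio = 7951160 / 2041030 = 3.8956605

3.90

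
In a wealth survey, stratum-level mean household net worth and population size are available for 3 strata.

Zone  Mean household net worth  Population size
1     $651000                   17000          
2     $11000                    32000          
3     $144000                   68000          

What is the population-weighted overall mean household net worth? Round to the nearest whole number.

181291

Σ Nₕ·x̄ₕ = 21211000000
Σ Nₕ = 117000
Overall mean = 21211000000 / 117000 = 181290.6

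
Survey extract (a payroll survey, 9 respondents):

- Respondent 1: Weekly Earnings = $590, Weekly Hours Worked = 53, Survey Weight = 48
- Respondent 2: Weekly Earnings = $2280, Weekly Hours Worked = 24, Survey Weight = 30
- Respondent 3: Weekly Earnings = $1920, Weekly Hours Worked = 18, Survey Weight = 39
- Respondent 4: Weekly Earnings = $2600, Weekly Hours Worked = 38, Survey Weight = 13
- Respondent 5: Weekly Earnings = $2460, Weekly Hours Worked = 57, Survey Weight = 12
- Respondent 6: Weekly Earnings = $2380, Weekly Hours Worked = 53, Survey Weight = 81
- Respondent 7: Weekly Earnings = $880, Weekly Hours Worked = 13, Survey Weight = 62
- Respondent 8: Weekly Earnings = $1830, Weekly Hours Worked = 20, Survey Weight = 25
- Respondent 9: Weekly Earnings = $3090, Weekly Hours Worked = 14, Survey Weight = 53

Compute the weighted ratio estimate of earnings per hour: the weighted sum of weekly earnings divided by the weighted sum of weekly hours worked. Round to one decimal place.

Σ wᵢ·y = 590×48 + 2280×30 + 1920×39 + 2600×13 + 2460×12 + 2380×81 + 880×62 + 1830×25 + 3090×53
  = 28320 + 68400 + 74880 + 33800 + 29520 + 192780 + 54560 + 45750 + 163770 = 691780
Σ wᵢ·x = 53×48 + 24×30 + 18×39 + 38×13 + 57×12 + 53×81 + 13×62 + 20×25 + 14×53
  = 11485
Ratio = 691780 / 11485 = 60.233348

60.2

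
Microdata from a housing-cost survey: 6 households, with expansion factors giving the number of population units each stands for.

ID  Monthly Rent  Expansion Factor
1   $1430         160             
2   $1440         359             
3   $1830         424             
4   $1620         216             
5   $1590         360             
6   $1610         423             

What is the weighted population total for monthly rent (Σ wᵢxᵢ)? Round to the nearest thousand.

Weighted total = 1430×160 + 1440×359 + 1830×424 + 1620×216 + 1590×360 + 1610×423
  = 228800 + 516960 + 775920 + 349920 + 572400 + 681030 = 3125030

3125000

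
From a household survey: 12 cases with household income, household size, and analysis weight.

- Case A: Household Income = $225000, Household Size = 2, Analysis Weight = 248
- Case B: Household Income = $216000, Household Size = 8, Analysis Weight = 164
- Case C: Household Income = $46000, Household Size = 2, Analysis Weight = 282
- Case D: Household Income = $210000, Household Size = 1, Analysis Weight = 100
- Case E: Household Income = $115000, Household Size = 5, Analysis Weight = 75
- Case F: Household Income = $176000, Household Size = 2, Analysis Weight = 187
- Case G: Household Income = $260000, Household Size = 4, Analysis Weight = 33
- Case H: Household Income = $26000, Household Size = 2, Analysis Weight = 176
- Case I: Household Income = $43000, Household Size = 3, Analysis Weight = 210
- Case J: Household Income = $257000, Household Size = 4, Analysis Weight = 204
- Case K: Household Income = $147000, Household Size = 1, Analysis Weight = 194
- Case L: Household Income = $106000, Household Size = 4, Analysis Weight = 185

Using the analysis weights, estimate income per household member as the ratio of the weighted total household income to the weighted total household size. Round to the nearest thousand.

Σ wᵢ·y = 225000×248 + 216000×164 + 46000×282 + 210000×100 + 115000×75 + 176000×187 + 260000×33 + 26000×176 + 43000×210 + 257000×204 + 147000×194 + 106000×185
  = 55800000 + 35424000 + 12972000 + 21000000 + 8625000 + 32912000 + 8580000 + 4576000 + 9030000 + 52428000 + 28518000 + 19610000 = 289475000
Σ wᵢ·x = 2×248 + 8×164 + 2×282 + 1×100 + 5×75 + 2×187 + 4×33 + 2×176 + 3×210 + 4×204 + 1×194 + 4×185
  = 496 + 1312 + 564 + 100 + 375 + 374 + 132 + 352 + 630 + 816 + 194 + 740 = 6085
Ratio = 289475000 / 6085 = 47571.898

48000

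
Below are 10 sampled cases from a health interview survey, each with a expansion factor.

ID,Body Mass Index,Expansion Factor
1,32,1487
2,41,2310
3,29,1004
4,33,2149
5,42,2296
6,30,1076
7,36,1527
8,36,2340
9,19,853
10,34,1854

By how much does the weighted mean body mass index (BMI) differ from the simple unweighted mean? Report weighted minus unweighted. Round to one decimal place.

1.7

Unweighted sum = 32 + 41 + 29 + 33 + 42 + 30 + 36 + 36 + 19 + 34 = 332
Unweighted mean = 332 / 10 = 33.2
Weighted sum = 32×1487 + 41×2310 + 29×1004 + 33×2149 + 42×2296 + 30×1076 + 36×1527 + 36×2340 + 19×853 + 34×1854
  = 47584 + 94710 + 29116 + 70917 + 96432 + 32280 + 54972 + 84240 + 16207 + 63036 = 589494
Sum of weights = 16896
Weighted mean = 589494 / 16896 = 34.88956
Difference (weighted minus unweighted) = 1.6895597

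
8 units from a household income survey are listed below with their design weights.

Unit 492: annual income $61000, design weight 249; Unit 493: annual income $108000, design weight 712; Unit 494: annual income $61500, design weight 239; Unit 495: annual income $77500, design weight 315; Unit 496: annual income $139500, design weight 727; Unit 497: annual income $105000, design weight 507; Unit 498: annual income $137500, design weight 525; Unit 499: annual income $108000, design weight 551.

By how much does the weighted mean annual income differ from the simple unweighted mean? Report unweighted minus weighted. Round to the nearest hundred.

Unweighted sum = 61000 + 108000 + 61500 + 77500 + 139500 + 105000 + 137500 + 108000 = 798000
Unweighted mean = 798000 / 8 = 99750
Weighted sum = 61000×249 + 108000×712 + 61500×239 + 77500×315 + 139500×727 + 105000×507 + 137500×525 + 108000×551
  = 15189000 + 76896000 + 14698500 + 24412500 + 101416500 + 53235000 + 72187500 + 59508000 = 417543000
Sum of weights = 249 + 712 + 239 + 315 + 727 + 507 + 525 + 551 = 3825
Weighted mean = 417543000 / 3825 = 109161.57
Difference (unweighted minus weighted) = -9411.5686

-9400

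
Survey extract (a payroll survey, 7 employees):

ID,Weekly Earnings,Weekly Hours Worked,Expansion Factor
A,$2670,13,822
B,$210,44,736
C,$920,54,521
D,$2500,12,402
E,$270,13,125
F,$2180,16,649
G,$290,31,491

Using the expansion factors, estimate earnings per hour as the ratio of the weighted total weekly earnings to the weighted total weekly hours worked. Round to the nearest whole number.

Σ wᵢ·y = 2670×822 + 210×736 + 920×521 + 2500×402 + 270×125 + 2180×649 + 290×491
  = 2194740 + 154560 + 479320 + 1005000 + 33750 + 1414820 + 142390 = 5424580
Σ wᵢ·x = 13×822 + 44×736 + 54×521 + 12×402 + 13×125 + 16×649 + 31×491
  = 10686 + 32384 + 28134 + 4824 + 1625 + 10384 + 15221 = 103258
Ratio = 5424580 / 103258 = 52.534235

53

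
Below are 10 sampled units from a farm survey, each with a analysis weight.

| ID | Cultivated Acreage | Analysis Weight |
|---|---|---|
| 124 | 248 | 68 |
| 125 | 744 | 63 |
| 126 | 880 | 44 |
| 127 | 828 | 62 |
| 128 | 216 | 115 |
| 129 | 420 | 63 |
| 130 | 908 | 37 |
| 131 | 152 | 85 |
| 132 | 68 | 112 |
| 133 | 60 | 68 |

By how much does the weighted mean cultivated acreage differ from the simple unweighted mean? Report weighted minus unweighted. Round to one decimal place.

Unweighted sum = 4524
Unweighted mean = 4524 / 10 = 452.4
Weighted sum = 248×68 + 744×63 + 880×44 + 828×62 + 216×115 + 420×63 + 908×37 + 152×85 + 68×112 + 60×68
  = 16864 + 46872 + 38720 + 51336 + 24840 + 26460 + 33596 + 12920 + 7616 + 4080 = 263304
Sum of weights = 68 + 63 + 44 + 62 + 115 + 63 + 37 + 85 + 112 + 68 = 717
Weighted mean = 263304 / 717 = 367.23013
Difference (weighted minus unweighted) = -85.169874

-85.2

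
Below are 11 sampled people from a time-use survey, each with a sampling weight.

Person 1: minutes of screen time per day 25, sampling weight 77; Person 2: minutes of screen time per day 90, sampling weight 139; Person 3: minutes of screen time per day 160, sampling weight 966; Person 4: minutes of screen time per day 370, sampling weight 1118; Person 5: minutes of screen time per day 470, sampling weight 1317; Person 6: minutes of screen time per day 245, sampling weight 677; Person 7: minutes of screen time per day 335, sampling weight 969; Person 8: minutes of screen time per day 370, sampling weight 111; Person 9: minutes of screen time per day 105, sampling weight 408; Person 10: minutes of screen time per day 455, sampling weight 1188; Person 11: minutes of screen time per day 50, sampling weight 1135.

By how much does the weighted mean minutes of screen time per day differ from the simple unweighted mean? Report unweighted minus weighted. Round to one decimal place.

-49.6

Unweighted sum = 25 + 90 + 160 + 370 + 470 + 245 + 335 + 370 + 105 + 455 + 50 = 2675
Unweighted mean = 2675 / 11 = 243.18182
Weighted sum = 25×77 + 90×139 + 160×966 + 370×1118 + 470×1317 + 245×677 + 335×969 + 370×111 + 105×408 + 455×1188 + 50×1135
  = 2373325
Sum of weights = 8105
Weighted mean = 2373325 / 8105 = 292.82233
Difference (unweighted minus weighted) = -49.640514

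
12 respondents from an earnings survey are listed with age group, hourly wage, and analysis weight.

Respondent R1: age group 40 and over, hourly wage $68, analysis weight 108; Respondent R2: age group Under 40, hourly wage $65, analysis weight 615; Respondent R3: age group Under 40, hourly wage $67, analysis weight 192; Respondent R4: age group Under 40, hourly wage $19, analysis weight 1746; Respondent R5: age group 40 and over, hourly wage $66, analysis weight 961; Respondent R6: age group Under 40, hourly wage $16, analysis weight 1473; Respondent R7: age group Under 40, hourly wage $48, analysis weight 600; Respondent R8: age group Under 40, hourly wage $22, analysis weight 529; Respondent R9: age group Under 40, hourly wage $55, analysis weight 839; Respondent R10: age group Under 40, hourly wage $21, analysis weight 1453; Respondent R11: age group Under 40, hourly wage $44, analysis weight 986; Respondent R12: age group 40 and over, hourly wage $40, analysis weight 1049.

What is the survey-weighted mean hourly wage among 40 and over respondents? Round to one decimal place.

53.2

40 and over rows: R1, R5, R12
Weighted sum = 112730
Sum of weights = 108 + 961 + 1049 = 2118
Weighted mean = 112730 / 2118 = 53.22474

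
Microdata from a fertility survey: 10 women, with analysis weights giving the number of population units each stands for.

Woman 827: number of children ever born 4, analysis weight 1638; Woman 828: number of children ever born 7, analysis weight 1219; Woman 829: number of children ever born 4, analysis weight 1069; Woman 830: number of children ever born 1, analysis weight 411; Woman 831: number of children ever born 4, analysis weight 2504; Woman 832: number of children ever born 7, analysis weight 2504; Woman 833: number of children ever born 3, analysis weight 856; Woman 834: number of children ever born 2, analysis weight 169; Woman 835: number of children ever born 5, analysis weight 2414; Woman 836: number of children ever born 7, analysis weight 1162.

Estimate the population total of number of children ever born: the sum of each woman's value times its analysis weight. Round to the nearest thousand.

70000

Weighted total = 4×1638 + 7×1219 + 4×1069 + 1×411 + 4×2504 + 7×2504 + 3×856 + 2×169 + 5×2414 + 7×1162
  = 6552 + 8533 + 4276 + 411 + 10016 + 17528 + 2568 + 338 + 12070 + 8134 = 70426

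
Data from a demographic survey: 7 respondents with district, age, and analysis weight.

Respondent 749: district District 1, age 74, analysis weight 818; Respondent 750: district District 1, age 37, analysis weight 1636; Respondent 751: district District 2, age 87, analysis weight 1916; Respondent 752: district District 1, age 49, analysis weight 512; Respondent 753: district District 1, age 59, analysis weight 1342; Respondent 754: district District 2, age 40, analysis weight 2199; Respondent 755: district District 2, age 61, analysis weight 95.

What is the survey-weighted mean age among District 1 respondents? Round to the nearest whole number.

District 1 rows: 749, 750, 752, 753
Weighted sum = 74×818 + 37×1636 + 49×512 + 59×1342
  = 60532 + 60532 + 25088 + 79178 = 225330
Sum of weights = 4308
Weighted mean = 225330 / 4308 = 52.305014

52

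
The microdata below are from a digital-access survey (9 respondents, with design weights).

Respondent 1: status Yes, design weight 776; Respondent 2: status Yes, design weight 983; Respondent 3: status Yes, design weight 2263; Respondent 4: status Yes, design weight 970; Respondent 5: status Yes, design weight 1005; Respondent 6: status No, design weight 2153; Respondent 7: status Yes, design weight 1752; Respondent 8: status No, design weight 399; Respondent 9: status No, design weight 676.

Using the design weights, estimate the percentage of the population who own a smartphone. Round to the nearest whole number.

Sum of weights for 'Yes' = 776 + 983 + 2263 + 970 + 1005 + 1752 = 7749
Total weight = 776 + 983 + 2263 + 970 + 1005 + 2153 + 1752 + 399 + 676 = 10977
Weighted proportion = 7749 / 10977 = 0.70593058 → 70.593058%

71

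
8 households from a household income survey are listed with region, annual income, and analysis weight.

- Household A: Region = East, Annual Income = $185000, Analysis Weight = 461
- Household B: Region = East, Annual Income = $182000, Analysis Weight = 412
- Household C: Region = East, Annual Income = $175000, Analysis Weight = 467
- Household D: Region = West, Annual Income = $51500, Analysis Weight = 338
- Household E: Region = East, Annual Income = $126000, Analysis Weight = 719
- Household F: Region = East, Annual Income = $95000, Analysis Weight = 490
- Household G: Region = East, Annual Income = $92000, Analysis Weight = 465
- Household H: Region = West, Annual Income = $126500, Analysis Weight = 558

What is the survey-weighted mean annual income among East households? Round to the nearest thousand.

East rows: A, B, C, E, F, G
Weighted sum = 185000×461 + 182000×412 + 175000×467 + 126000×719 + 95000×490 + 92000×465
  = 85285000 + 74984000 + 81725000 + 90594000 + 46550000 + 42780000 = 421918000
Sum of weights = 3014
Weighted mean = 421918000 / 3014 = 139986.07

140000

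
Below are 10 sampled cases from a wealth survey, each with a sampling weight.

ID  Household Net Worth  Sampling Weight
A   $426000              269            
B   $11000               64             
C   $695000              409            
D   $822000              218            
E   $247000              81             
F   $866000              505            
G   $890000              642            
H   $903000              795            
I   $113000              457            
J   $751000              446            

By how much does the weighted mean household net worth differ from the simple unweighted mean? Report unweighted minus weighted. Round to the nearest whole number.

Unweighted sum = 5724000
Unweighted mean = 5724000 / 10 = 572400
Weighted sum = 426000×269 + 11000×64 + 695000×409 + 822000×218 + 247000×81 + 866000×505 + 890000×642 + 903000×795 + 113000×457 + 751000×446
  = 114594000 + 704000 + 284255000 + 179196000 + 20007000 + 437330000 + 571380000 + 717885000 + 51641000 + 334946000 = 2711938000
Sum of weights = 269 + 64 + 409 + 218 + 81 + 505 + 642 + 795 + 457 + 446 = 3886
Weighted mean = 2711938000 / 3886 = 697873.91
Difference (unweighted minus weighted) = -125473.91

-125474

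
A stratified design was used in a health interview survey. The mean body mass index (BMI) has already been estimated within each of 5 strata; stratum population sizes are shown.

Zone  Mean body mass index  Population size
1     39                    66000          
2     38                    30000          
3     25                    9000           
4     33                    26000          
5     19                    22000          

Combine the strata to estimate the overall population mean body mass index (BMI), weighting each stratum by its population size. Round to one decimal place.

34.1

Σ Nₕ·x̄ₕ = 5215000
Σ Nₕ = 66000 + 30000 + 9000 + 26000 + 22000 = 153000
Overall mean = 5215000 / 153000 = 34.084967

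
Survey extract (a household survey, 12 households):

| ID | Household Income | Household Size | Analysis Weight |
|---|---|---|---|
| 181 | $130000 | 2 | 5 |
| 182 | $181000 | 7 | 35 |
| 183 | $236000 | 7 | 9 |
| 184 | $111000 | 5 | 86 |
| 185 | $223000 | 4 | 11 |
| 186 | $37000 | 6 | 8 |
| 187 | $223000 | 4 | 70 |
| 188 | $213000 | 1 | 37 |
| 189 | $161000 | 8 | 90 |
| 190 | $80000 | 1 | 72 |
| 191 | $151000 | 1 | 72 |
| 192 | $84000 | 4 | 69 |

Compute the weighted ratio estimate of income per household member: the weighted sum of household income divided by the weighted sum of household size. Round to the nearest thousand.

Σ wᵢ·y = 81813000
Σ wᵢ·x = 2×5 + 7×35 + 7×9 + 5×86 + 4×11 + 6×8 + 4×70 + 1×37 + 8×90 + 1×72 + 1×72 + 4×69
  = 2297
Ratio = 81813000 / 2297 = 35617.327

36000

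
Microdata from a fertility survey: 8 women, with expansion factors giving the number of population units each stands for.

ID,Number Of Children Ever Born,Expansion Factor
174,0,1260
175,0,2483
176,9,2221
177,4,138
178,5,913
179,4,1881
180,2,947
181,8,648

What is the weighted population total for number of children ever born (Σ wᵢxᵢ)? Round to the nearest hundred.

Weighted total = 0×1260 + 0×2483 + 9×2221 + 4×138 + 5×913 + 4×1881 + 2×947 + 8×648
  = 0 + 0 + 19989 + 552 + 4565 + 7524 + 1894 + 5184 = 39708

39700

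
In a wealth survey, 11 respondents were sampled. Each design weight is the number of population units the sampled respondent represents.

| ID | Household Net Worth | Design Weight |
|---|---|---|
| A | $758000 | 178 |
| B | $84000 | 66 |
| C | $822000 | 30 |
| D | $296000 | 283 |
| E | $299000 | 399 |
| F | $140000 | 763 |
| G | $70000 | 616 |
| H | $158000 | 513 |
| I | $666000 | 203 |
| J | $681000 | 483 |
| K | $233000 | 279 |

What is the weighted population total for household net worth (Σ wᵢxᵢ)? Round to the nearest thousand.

1128319000

Weighted total = 758000×178 + 84000×66 + 822000×30 + 296000×283 + 299000×399 + 140000×763 + 70000×616 + 158000×513 + 666000×203 + 681000×483 + 233000×279
  = 134924000 + 5544000 + 24660000 + 83768000 + 119301000 + 106820000 + 43120000 + 81054000 + 135198000 + 328923000 + 65007000 = 1128319000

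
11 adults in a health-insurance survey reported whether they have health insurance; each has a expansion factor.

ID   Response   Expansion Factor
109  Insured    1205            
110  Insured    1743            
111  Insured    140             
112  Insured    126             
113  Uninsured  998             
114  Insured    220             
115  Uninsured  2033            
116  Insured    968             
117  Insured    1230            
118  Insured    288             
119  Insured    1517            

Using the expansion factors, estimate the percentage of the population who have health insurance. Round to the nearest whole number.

71

Sum of weights for 'Insured' = 1205 + 1743 + 140 + 126 + 220 + 968 + 1230 + 288 + 1517 = 7437
Total weight = 1205 + 1743 + 140 + 126 + 998 + 220 + 2033 + 968 + 1230 + 288 + 1517 = 10468
Weighted proportion = 7437 / 10468 = 0.7104509 → 71.04509%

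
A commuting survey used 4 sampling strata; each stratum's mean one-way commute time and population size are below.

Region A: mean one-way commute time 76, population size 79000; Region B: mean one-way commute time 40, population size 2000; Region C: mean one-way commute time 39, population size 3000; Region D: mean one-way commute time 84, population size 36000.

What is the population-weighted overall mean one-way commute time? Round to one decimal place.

76.9

Σ Nₕ·x̄ₕ = 9225000
Σ Nₕ = 79000 + 2000 + 3000 + 36000 = 120000
Overall mean = 9225000 / 120000 = 76.875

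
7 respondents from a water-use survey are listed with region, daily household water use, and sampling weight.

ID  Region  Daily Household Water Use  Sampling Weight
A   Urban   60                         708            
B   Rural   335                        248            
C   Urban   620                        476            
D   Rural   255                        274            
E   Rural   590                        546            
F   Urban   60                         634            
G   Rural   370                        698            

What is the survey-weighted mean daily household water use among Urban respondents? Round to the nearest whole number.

Urban rows: A, C, F
Weighted sum = 60×708 + 620×476 + 60×634
  = 42480 + 295120 + 38040 = 375640
Sum of weights = 708 + 476 + 634 = 1818
Weighted mean = 375640 / 1818 = 206.62266

207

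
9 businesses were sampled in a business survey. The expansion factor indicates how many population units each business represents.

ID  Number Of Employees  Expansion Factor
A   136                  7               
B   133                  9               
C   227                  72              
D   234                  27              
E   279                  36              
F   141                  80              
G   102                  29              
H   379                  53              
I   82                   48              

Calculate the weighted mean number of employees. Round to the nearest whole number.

Weighted sum = 136×7 + 133×9 + 227×72 + 234×27 + 279×36 + 141×80 + 102×29 + 379×53 + 82×48
  = 952 + 1197 + 16344 + 6318 + 10044 + 11280 + 2958 + 20087 + 3936 = 73116
Sum of weights = 7 + 9 + 72 + 27 + 36 + 80 + 29 + 53 + 48 = 361
Weighted mean = 73116 / 361 = 202.5374

203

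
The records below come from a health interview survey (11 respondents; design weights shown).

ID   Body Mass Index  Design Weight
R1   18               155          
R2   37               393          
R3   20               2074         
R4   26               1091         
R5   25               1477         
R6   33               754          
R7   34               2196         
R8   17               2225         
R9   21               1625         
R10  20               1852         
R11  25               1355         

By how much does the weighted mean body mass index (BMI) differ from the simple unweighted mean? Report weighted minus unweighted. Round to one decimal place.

-1.0

Unweighted sum = 276
Unweighted mean = 276 / 11 = 25.090909
Weighted sum = 18×155 + 37×393 + 20×2074 + 26×1091 + 25×1477 + 33×754 + 34×2196 + 17×2225 + 21×1625 + 20×1852 + 25×1355
  = 2790 + 14541 + 41480 + 28366 + 36925 + 24882 + 74664 + 37825 + 34125 + 37040 + 33875 = 366513
Sum of weights = 15197
Weighted mean = 366513 / 15197 = 24.117457
Difference (weighted minus unweighted) = -0.9734517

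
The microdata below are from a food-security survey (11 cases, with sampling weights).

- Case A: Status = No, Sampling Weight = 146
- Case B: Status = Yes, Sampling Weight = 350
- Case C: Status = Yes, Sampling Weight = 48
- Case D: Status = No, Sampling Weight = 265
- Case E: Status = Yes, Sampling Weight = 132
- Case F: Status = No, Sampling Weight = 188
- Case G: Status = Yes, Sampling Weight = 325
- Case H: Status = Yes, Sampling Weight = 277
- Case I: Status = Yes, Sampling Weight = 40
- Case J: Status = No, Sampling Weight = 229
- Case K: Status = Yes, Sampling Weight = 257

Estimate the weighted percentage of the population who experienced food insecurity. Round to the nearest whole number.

63

Sum of weights for 'Yes' = 350 + 48 + 132 + 325 + 277 + 40 + 257 = 1429
Total weight = 146 + 350 + 48 + 265 + 132 + 188 + 325 + 277 + 40 + 229 + 257 = 2257
Weighted proportion = 1429 / 2257 = 0.63314134 → 63.314134%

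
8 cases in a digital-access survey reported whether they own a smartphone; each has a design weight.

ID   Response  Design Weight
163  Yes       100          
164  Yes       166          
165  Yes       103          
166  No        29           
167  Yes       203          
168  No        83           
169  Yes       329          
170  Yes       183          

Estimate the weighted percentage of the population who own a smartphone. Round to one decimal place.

90.6

Sum of weights for 'Yes' = 100 + 166 + 103 + 203 + 329 + 183 = 1084
Total weight = 1196
Weighted proportion = 1084 / 1196 = 0.90635452 → 90.635452%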